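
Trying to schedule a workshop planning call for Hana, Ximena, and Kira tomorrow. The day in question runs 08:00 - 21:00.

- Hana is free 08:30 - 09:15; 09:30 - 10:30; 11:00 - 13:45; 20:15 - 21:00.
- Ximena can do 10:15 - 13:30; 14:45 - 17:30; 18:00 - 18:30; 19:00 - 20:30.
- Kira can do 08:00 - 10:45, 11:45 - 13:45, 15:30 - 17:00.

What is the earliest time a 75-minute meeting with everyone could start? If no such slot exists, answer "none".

Hana ∩ Ximena: 10:15-10:30, 11:00-13:30, 20:15-20:30.
Hana ∩ Ximena ∩ Kira: 10:15-10:30, 11:45-13:30.
The first common window of at least 75 minutes is 11:45-13:30, so the earliest start is 11:45.

11:45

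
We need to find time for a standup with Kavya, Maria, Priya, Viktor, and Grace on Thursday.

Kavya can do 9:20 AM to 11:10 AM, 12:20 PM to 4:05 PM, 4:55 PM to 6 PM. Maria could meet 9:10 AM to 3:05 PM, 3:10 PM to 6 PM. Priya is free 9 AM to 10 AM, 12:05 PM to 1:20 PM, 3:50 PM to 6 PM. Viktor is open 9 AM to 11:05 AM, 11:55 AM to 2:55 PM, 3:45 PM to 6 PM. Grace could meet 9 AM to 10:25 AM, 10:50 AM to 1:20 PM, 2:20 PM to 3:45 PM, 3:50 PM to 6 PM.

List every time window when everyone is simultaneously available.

Kavya ∩ Maria: 09:20-11:10, 12:20-15:05, 15:10-16:05, 16:55-18:00.
Kavya ∩ Maria ∩ Priya: 09:20-10:00, 12:20-13:20, 15:50-16:05, 16:55-18:00.
Kavya ∩ Maria ∩ Priya ∩ Viktor: 09:20-10:00, 12:20-13:20, 15:50-16:05, 16:55-18:00.
Kavya ∩ Maria ∩ Priya ∩ Viktor ∩ Grace: 09:20-10:00, 12:20-13:20, 15:50-16:05, 16:55-18:00.
So the common availability across everyone is 09:20-10:00, 12:20-13:20, 15:50-16:05, 16:55-18:00.

09:20-10:00, 12:20-13:20, 15:50-16:05, 16:55-18:00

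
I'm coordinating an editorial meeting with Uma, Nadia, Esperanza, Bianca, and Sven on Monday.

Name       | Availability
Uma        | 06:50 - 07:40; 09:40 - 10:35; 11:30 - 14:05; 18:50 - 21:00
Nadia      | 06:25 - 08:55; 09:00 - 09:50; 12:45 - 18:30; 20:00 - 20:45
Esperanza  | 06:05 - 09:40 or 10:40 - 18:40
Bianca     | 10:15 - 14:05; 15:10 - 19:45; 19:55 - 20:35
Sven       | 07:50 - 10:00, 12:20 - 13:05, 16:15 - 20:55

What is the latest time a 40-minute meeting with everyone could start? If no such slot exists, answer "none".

none

Uma ∩ Nadia: 06:50-07:40, 09:40-09:50, 12:45-14:05, 20:00-20:45.
Uma ∩ Nadia ∩ Esperanza: 06:50-07:40, 12:45-14:05.
Uma ∩ Nadia ∩ Esperanza ∩ Bianca: 12:45-14:05.
Uma ∩ Nadia ∩ Esperanza ∩ Bianca ∩ Sven: 12:45-13:05.
So the common availability across everyone is 12:45-13:05.
No common window is at least 40 minutes long.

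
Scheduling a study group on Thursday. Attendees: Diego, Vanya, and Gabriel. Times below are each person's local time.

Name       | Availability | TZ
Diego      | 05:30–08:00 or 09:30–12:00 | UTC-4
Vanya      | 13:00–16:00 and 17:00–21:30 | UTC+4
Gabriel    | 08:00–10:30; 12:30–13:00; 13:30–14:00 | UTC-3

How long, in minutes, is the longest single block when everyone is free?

60

Diego in UTC: 09:30-12:00, 13:30-16:00 (add 4h to convert from UTC-4).
Vanya in UTC: 09:00-12:00, 13:00-17:30 (subtract 4h to convert from UTC+4).
Gabriel in UTC: 11:00-13:30, 15:30-16:00, 16:30-17:00 (add 3h to convert from UTC-3).
Diego ∩ Vanya: 09:30-12:00, 13:30-16:00.
Diego ∩ Vanya ∩ Gabriel: 11:00-12:00, 15:30-16:00.
The longest is 11:00-12:00 at 60 minutes.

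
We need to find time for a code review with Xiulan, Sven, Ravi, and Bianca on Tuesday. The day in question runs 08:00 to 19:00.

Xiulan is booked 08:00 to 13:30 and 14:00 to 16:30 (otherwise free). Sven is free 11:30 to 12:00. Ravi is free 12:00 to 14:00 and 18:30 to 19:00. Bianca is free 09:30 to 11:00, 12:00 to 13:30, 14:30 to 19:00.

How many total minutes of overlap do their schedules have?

Xiulan free: 13:30-14:00, 16:30-19:00 (invert busy blocks within the working day).
Sven free: 11:30-12:00.
Ravi free: 12:00-14:00, 18:30-19:00.
Bianca free: 09:30-11:00, 12:00-13:30, 14:30-19:00.
Xiulan ∩ Sven: ∅.
Xiulan ∩ Sven ∩ Ravi: ∅.
Xiulan ∩ Sven ∩ Ravi ∩ Bianca: ∅.
There is no time when everyone is free.
There is no common window, so the total is 0 minutes.

0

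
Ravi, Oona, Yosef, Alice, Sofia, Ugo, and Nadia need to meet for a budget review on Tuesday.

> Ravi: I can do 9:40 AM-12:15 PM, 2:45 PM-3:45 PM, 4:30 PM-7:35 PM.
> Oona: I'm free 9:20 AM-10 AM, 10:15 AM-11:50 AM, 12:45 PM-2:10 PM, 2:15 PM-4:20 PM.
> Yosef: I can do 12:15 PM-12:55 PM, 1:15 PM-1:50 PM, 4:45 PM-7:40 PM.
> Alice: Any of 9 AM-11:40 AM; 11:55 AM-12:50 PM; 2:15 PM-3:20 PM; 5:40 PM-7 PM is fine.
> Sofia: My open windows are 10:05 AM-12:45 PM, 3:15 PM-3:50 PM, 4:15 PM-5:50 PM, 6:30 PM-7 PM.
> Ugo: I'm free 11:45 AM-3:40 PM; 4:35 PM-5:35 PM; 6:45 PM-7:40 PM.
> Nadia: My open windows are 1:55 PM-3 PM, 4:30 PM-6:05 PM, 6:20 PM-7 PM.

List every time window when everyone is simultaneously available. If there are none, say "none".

none

Ravi ∩ Oona: 09:40-10:00, 10:15-11:50, 14:45-15:45.
Ravi ∩ Oona ∩ Yosef: ∅.
Ravi ∩ Oona ∩ Yosef ∩ Alice: ∅.
Ravi ∩ Oona ∩ Yosef ∩ Alice ∩ Sofia: ∅.
Ravi ∩ Oona ∩ Yosef ∩ Alice ∩ Sofia ∩ Ugo: ∅.
Ravi ∩ Oona ∩ Yosef ∩ Alice ∩ Sofia ∩ Ugo ∩ Nadia: ∅.
There is no time when everyone is free.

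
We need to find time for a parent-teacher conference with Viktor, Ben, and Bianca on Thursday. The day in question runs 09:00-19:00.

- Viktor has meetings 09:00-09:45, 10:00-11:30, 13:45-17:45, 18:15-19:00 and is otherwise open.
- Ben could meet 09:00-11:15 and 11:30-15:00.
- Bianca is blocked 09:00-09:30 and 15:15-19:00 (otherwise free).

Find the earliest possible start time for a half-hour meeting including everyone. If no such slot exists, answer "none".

11:30

Viktor free: 09:45-10:00, 11:30-13:45, 17:45-18:15 (invert busy blocks within the working day).
Ben free: 09:00-11:15, 11:30-15:00.
Bianca free: 09:30-15:15 (invert busy blocks within the working day).
Viktor ∩ Ben: 09:45-10:00, 11:30-13:45.
Viktor ∩ Ben ∩ Bianca: 09:45-10:00, 11:30-13:45.
The first common window of at least 30 minutes is 11:30-13:45, so the earliest start is 11:30.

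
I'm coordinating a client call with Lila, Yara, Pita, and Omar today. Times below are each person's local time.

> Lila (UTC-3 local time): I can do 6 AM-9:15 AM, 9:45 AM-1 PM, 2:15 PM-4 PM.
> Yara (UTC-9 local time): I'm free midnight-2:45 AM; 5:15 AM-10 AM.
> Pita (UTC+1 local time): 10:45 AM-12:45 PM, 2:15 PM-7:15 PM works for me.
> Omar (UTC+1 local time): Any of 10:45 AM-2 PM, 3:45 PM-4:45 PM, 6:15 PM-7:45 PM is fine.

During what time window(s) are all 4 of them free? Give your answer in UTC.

Lila in UTC: 09:00-12:15, 12:45-16:00, 17:15-19:00 (add 3h to convert from UTC-3).
Yara in UTC: 09:00-11:45, 14:15-19:00 (add 9h to convert from UTC-9).
Pita in UTC: 09:45-11:45, 13:15-18:15 (subtract 1h to convert from UTC+1).
Omar in UTC: 09:45-13:00, 14:45-15:45, 17:15-18:45 (subtract 1h to convert from UTC+1).
Lila ∩ Yara: 09:00-11:45, 14:15-16:00, 17:15-19:00.
Lila ∩ Yara ∩ Pita: 09:45-11:45, 14:15-16:00, 17:15-18:15.
Lila ∩ Yara ∩ Pita ∩ Omar: 09:45-11:45, 14:45-15:45, 17:15-18:15.

09:45-11:45, 14:45-15:45, 17:15-18:15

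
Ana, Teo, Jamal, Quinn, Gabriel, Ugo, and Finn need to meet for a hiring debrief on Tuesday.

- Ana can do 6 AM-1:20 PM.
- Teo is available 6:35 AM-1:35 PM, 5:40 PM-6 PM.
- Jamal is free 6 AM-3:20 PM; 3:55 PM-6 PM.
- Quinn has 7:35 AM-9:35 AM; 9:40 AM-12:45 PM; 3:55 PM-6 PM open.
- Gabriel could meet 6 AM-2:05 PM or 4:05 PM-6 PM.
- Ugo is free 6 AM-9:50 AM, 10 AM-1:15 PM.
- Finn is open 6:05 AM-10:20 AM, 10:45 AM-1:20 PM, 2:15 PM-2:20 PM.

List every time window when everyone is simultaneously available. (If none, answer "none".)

Ana ∩ Teo: 06:35-13:20.
Ana ∩ Teo ∩ Jamal: 06:35-13:20.
Ana ∩ Teo ∩ Jamal ∩ Quinn: 07:35-09:35, 09:40-12:45.
Ana ∩ Teo ∩ Jamal ∩ Quinn ∩ Gabriel: 07:35-09:35, 09:40-12:45.
Ana ∩ Teo ∩ Jamal ∩ Quinn ∩ Gabriel ∩ Ugo: 07:35-09:35, 09:40-09:50, 10:00-12:45.
Ana ∩ Teo ∩ Jamal ∩ Quinn ∩ Gabriel ∩ Ugo ∩ Finn: 07:35-09:35, 09:40-09:50, 10:00-10:20, 10:45-12:45.

07:35-09:35, 09:40-09:50, 10:00-10:20, 10:45-12:45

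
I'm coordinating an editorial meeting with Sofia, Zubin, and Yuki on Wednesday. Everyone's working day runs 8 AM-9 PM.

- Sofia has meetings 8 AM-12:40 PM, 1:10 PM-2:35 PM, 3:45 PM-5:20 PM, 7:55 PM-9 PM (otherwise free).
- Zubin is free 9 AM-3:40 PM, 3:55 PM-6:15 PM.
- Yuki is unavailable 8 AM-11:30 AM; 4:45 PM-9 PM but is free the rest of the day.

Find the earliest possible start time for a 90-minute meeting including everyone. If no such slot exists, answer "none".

none

Sofia free: 12:40-13:10, 14:35-15:45, 17:20-19:55 (invert busy blocks within the working day).
Zubin free: 09:00-15:40, 15:55-18:15.
Yuki free: 11:30-16:45 (invert busy blocks within the working day).
Sofia ∩ Zubin: 12:40-13:10, 14:35-15:40, 17:20-18:15.
Sofia ∩ Zubin ∩ Yuki: 12:40-13:10, 14:35-15:40.
No common window is at least 90 minutes long.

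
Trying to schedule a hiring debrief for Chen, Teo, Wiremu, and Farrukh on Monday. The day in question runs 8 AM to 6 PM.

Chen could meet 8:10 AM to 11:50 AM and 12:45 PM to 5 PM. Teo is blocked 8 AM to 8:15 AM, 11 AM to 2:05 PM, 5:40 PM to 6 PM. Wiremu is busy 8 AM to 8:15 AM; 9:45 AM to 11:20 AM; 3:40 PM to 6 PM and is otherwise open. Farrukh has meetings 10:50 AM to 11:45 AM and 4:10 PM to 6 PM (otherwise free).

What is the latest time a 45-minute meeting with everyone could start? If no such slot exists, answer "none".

14:55

Chen free: 08:10-11:50, 12:45-17:00.
Teo free: 08:15-11:00, 14:05-17:40 (invert busy blocks within the working day).
Wiremu free: 08:15-09:45, 11:20-15:40 (invert busy blocks within the working day).
Farrukh free: 08:00-10:50, 11:45-16:10 (invert busy blocks within the working day).
Chen ∩ Teo: 08:15-11:00, 14:05-17:00.
Chen ∩ Teo ∩ Wiremu: 08:15-09:45, 14:05-15:40.
Chen ∩ Teo ∩ Wiremu ∩ Farrukh: 08:15-09:45, 14:05-15:40.
The last common window of at least 45 minutes is 14:05-15:40; a 45-minute meeting can start as late as 14:55 and still end by 15:40.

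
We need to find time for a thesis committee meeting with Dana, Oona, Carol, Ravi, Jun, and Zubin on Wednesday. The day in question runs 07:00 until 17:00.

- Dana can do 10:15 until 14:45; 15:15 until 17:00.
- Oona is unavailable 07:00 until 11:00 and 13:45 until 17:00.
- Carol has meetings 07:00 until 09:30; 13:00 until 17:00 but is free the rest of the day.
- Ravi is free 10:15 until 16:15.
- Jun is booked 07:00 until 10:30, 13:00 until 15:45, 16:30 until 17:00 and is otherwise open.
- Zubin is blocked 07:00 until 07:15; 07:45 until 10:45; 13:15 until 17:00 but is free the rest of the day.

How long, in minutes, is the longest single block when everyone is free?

120

Dana free: 10:15-14:45, 15:15-17:00.
Oona free: 11:00-13:45 (invert busy blocks within the working day).
Carol free: 09:30-13:00 (invert busy blocks within the working day).
Ravi free: 10:15-16:15.
Jun free: 10:30-13:00, 15:45-16:30 (invert busy blocks within the working day).
Zubin free: 07:15-07:45, 10:45-13:15 (invert busy blocks within the working day).
Dana ∩ Oona: 11:00-13:45.
Dana ∩ Oona ∩ Carol: 11:00-13:00.
Dana ∩ Oona ∩ Carol ∩ Ravi: 11:00-13:00.
Dana ∩ Oona ∩ Carol ∩ Ravi ∩ Jun: 11:00-13:00.
Dana ∩ Oona ∩ Carol ∩ Ravi ∩ Jun ∩ Zubin: 11:00-13:00.
So the common availability across everyone is 11:00-13:00.
The longest is 11:00-13:00 at 120 minutes.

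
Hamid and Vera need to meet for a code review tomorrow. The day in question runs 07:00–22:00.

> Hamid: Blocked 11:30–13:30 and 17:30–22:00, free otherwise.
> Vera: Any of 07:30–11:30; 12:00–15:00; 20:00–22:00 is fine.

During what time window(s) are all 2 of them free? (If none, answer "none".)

07:30-11:30, 13:30-15:00

Hamid free: 07:00-11:30, 13:30-17:30 (invert busy blocks within the working day).
Vera free: 07:30-11:30, 12:00-15:00, 20:00-22:00.
Hamid ∩ Vera: 07:30-11:30, 13:30-15:00.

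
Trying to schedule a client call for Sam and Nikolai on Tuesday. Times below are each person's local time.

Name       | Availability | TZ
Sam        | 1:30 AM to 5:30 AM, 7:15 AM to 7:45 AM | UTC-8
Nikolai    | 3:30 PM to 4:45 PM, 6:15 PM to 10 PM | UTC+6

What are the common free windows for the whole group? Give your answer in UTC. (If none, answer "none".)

09:30-10:45, 12:15-13:30, 15:15-15:45

Sam in UTC: 09:30-13:30, 15:15-15:45 (add 8h to convert from UTC-8).
Nikolai in UTC: 09:30-10:45, 12:15-16:00 (subtract 6h to convert from UTC+6).
Sam ∩ Nikolai: 09:30-10:45, 12:15-13:30, 15:15-15:45.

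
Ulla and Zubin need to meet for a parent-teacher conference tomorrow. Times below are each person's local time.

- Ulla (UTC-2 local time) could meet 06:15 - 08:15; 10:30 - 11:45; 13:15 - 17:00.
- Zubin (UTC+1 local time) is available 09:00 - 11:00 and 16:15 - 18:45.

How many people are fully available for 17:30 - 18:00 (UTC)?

Ulla in UTC: 08:15-10:15, 12:30-13:45, 15:15-19:00 (add 2h to convert from UTC-2).
Zubin in UTC: 08:00-10:00, 15:15-17:45 (subtract 1h to convert from UTC+1).
Ulla can make the full 17:30-18:00 slot — that's 1.

1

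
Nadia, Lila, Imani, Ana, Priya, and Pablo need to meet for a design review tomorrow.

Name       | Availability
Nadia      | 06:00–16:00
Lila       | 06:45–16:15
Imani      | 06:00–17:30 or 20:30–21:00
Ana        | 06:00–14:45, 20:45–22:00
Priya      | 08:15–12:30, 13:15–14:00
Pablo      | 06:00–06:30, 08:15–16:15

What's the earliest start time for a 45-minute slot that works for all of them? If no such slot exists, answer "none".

08:15

Nadia ∩ Lila: 06:45-16:00.
Nadia ∩ Lila ∩ Imani: 06:45-16:00.
Nadia ∩ Lila ∩ Imani ∩ Ana: 06:45-14:45.
Nadia ∩ Lila ∩ Imani ∩ Ana ∩ Priya: 08:15-12:30, 13:15-14:00.
Nadia ∩ Lila ∩ Imani ∩ Ana ∩ Priya ∩ Pablo: 08:15-12:30, 13:15-14:00.
The first common window of at least 45 minutes is 08:15-12:30, so the earliest start is 08:15.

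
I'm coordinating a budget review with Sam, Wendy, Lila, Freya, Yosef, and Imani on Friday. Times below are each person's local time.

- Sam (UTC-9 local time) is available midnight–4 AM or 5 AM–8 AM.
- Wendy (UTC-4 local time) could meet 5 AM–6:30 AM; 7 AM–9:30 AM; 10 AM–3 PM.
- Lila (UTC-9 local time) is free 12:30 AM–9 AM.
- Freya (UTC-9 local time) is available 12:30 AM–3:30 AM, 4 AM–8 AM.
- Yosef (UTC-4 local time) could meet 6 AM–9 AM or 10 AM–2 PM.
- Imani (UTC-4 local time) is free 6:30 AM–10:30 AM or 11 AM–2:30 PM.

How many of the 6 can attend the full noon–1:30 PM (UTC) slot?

3

Sam in UTC: 09:00-13:00, 14:00-17:00 (add 9h to convert from UTC-9).
Wendy in UTC: 09:00-10:30, 11:00-13:30, 14:00-19:00 (add 4h to convert from UTC-4).
Lila in UTC: 09:30-18:00 (add 9h to convert from UTC-9).
Freya in UTC: 09:30-12:30, 13:00-17:00 (add 9h to convert from UTC-9).
Yosef in UTC: 10:00-13:00, 14:00-18:00 (add 4h to convert from UTC-4).
Imani in UTC: 10:30-14:30, 15:00-18:30 (add 4h to convert from UTC-4).
Wendy, Lila, and Imani can make the full 12:00-13:30 slot — that's 3.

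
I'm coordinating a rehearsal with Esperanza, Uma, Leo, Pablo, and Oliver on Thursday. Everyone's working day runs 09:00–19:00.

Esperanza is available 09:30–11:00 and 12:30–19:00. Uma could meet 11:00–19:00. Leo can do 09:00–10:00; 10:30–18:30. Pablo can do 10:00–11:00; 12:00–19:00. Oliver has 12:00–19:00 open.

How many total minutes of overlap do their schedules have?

Esperanza ∩ Uma: 12:30-19:00.
Esperanza ∩ Uma ∩ Leo: 12:30-18:30.
Esperanza ∩ Uma ∩ Leo ∩ Pablo: 12:30-18:30.
Esperanza ∩ Uma ∩ Leo ∩ Pablo ∩ Oliver: 12:30-18:30.
Those are the intersection windows.
That's a single block of 360 minutes.

360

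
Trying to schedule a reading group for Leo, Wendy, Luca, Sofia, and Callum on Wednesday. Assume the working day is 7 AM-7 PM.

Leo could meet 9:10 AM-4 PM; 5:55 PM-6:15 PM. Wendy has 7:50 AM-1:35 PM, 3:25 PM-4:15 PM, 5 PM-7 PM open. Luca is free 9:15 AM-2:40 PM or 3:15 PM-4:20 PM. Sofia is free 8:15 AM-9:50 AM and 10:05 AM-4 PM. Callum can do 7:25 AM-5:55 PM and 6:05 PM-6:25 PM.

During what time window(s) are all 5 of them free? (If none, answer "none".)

09:15-09:50, 10:05-13:35, 15:25-16:00

Leo ∩ Wendy: 09:10-13:35, 15:25-16:00, 17:55-18:15.
Leo ∩ Wendy ∩ Luca: 09:15-13:35, 15:25-16:00.
Leo ∩ Wendy ∩ Luca ∩ Sofia: 09:15-09:50, 10:05-13:35, 15:25-16:00.
Leo ∩ Wendy ∩ Luca ∩ Sofia ∩ Callum: 09:15-09:50, 10:05-13:35, 15:25-16:00.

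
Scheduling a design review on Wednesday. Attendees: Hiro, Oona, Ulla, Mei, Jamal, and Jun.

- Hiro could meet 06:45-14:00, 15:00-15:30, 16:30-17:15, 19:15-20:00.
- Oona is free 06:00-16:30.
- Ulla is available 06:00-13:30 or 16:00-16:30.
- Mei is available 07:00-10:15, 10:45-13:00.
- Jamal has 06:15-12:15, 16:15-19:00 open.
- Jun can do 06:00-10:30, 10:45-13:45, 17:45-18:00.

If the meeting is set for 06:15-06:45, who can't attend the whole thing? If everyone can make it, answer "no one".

Hiro: not fully free for 06:15-06:45. Oona: free for 06:15-06:45. Ulla: free for 06:15-06:45. Mei: not fully free for 06:15-06:45. Jamal: free for 06:15-06:45. Jun: free for 06:15-06:45.

Hiro, Mei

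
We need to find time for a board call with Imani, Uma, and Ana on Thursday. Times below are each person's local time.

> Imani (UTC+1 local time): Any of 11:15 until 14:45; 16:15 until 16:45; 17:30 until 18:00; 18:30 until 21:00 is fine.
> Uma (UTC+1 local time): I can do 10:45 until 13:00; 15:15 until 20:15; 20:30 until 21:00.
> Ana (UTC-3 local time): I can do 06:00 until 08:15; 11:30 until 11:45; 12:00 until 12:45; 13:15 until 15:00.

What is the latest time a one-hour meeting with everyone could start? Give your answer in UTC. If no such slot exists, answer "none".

10:15

Imani in UTC: 10:15-13:45, 15:15-15:45, 16:30-17:00, 17:30-20:00 (subtract 1h to convert from UTC+1).
Uma in UTC: 09:45-12:00, 14:15-19:15, 19:30-20:00 (subtract 1h to convert from UTC+1).
Ana in UTC: 09:00-11:15, 14:30-14:45, 15:00-15:45, 16:15-18:00 (add 3h to convert from UTC-3).
Imani ∩ Uma: 10:15-12:00, 15:15-15:45, 16:30-17:00, 17:30-19:15, 19:30-20:00.
Imani ∩ Uma ∩ Ana: 10:15-11:15, 15:15-15:45, 16:30-17:00, 17:30-18:00.
The last common window of at least 60 minutes is 10:15-11:15; a 60-minute meeting can start as late as 10:15 and still end by 11:15.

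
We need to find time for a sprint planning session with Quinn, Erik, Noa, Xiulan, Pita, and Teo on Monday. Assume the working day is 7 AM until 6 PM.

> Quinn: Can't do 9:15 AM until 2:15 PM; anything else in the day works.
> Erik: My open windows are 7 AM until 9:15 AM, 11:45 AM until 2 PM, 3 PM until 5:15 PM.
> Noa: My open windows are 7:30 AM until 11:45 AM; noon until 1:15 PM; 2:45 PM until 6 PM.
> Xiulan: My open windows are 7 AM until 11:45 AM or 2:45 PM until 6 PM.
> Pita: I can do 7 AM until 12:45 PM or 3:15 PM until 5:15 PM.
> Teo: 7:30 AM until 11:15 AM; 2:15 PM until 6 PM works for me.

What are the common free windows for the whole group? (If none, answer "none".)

07:30-09:15, 15:15-17:15

Quinn free: 07:00-09:15, 14:15-18:00 (invert busy blocks within the working day).
Erik free: 07:00-09:15, 11:45-14:00, 15:00-17:15.
Noa free: 07:30-11:45, 12:00-13:15, 14:45-18:00.
Xiulan free: 07:00-11:45, 14:45-18:00.
Pita free: 07:00-12:45, 15:15-17:15.
Teo free: 07:30-11:15, 14:15-18:00.
Quinn ∩ Erik: 07:00-09:15, 15:00-17:15.
Quinn ∩ Erik ∩ Noa: 07:30-09:15, 15:00-17:15.
Quinn ∩ Erik ∩ Noa ∩ Xiulan: 07:30-09:15, 15:00-17:15.
Quinn ∩ Erik ∩ Noa ∩ Xiulan ∩ Pita: 07:30-09:15, 15:15-17:15.
Quinn ∩ Erik ∩ Noa ∩ Xiulan ∩ Pita ∩ Teo: 07:30-09:15, 15:15-17:15.
So the common availability across everyone is 07:30-09:15, 15:15-17:15.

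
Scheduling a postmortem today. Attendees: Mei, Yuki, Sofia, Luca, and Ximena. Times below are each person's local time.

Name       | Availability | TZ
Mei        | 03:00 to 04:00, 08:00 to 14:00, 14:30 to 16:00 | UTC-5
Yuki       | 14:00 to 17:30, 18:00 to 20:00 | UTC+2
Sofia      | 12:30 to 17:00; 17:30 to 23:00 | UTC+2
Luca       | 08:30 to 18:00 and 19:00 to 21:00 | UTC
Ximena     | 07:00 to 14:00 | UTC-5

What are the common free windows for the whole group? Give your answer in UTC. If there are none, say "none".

13:00-15:00, 16:00-18:00

Mei in UTC: 08:00-09:00, 13:00-19:00, 19:30-21:00 (add 5h to convert from UTC-5).
Yuki in UTC: 12:00-15:30, 16:00-18:00 (subtract 2h to convert from UTC+2).
Sofia in UTC: 10:30-15:00, 15:30-21:00 (subtract 2h to convert from UTC+2).
Luca in UTC: 08:30-18:00, 19:00-21:00.
Ximena in UTC: 12:00-19:00 (add 5h to convert from UTC-5).
Mei ∩ Yuki: 13:00-15:30, 16:00-18:00.
Mei ∩ Yuki ∩ Sofia: 13:00-15:00, 16:00-18:00.
Mei ∩ Yuki ∩ Sofia ∩ Luca: 13:00-15:00, 16:00-18:00.
Mei ∩ Yuki ∩ Sofia ∩ Luca ∩ Ximena: 13:00-15:00, 16:00-18:00.
Those are the intersection windows.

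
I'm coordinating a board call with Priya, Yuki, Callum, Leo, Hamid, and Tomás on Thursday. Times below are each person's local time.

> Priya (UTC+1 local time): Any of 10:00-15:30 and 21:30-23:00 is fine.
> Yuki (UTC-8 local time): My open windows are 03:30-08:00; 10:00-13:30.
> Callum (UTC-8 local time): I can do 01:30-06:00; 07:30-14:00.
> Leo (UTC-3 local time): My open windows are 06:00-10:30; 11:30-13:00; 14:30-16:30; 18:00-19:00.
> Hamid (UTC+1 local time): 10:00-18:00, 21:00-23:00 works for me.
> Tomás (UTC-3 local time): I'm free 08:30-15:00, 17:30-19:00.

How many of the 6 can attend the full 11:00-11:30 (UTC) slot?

Priya in UTC: 09:00-14:30, 20:30-22:00 (subtract 1h to convert from UTC+1).
Yuki in UTC: 11:30-16:00, 18:00-21:30 (add 8h to convert from UTC-8).
Callum in UTC: 09:30-14:00, 15:30-22:00 (add 8h to convert from UTC-8).
Leo in UTC: 09:00-13:30, 14:30-16:00, 17:30-19:30, 21:00-22:00 (add 3h to convert from UTC-3).
Hamid in UTC: 09:00-17:00, 20:00-22:00 (subtract 1h to convert from UTC+1).
Tomás in UTC: 11:30-18:00, 20:30-22:00 (add 3h to convert from UTC-3).
Priya, Callum, Leo, and Hamid can make the full 11:00-11:30 slot — that's 4.

4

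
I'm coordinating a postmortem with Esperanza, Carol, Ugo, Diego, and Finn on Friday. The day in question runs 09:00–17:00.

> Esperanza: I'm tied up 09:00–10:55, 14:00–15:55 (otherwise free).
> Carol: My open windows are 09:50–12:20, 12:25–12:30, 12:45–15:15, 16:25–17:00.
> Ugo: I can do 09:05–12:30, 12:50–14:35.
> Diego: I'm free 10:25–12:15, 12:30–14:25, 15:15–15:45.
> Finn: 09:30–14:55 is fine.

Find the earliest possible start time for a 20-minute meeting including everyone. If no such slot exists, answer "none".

10:55

Esperanza free: 10:55-14:00, 15:55-17:00 (invert busy blocks within the working day).
Carol free: 09:50-12:20, 12:25-12:30, 12:45-15:15, 16:25-17:00.
Ugo free: 09:05-12:30, 12:50-14:35.
Diego free: 10:25-12:15, 12:30-14:25, 15:15-15:45.
Finn free: 09:30-14:55.
Esperanza ∩ Carol: 10:55-12:20, 12:25-12:30, 12:45-14:00, 16:25-17:00.
Esperanza ∩ Carol ∩ Ugo: 10:55-12:20, 12:25-12:30, 12:50-14:00.
Esperanza ∩ Carol ∩ Ugo ∩ Diego: 10:55-12:15, 12:50-14:00.
Esperanza ∩ Carol ∩ Ugo ∩ Diego ∩ Finn: 10:55-12:15, 12:50-14:00.
The first common window of at least 20 minutes is 10:55-12:15, so the earliest start is 10:55.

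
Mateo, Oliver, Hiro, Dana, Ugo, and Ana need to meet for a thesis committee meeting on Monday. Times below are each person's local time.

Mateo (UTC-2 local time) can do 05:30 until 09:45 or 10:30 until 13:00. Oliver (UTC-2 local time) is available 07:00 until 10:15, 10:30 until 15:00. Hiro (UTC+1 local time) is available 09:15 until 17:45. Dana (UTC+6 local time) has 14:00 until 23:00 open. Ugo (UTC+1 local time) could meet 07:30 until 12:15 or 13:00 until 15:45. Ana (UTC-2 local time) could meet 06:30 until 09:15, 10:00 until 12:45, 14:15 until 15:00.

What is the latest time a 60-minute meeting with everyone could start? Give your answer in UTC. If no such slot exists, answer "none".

Mateo in UTC: 07:30-11:45, 12:30-15:00 (add 2h to convert from UTC-2).
Oliver in UTC: 09:00-12:15, 12:30-17:00 (add 2h to convert from UTC-2).
Hiro in UTC: 08:15-16:45 (subtract 1h to convert from UTC+1).
Dana in UTC: 08:00-17:00 (subtract 6h to convert from UTC+6).
Ugo in UTC: 06:30-11:15, 12:00-14:45 (subtract 1h to convert from UTC+1).
Ana in UTC: 08:30-11:15, 12:00-14:45, 16:15-17:00 (add 2h to convert from UTC-2).
Mateo ∩ Oliver: 09:00-11:45, 12:30-15:00.
Mateo ∩ Oliver ∩ Hiro: 09:00-11:45, 12:30-15:00.
Mateo ∩ Oliver ∩ Hiro ∩ Dana: 09:00-11:45, 12:30-15:00.
Mateo ∩ Oliver ∩ Hiro ∩ Dana ∩ Ugo: 09:00-11:15, 12:30-14:45.
Mateo ∩ Oliver ∩ Hiro ∩ Dana ∩ Ugo ∩ Ana: 09:00-11:15, 12:30-14:45.
So the common availability across everyone is 09:00-11:15, 12:30-14:45.
The last common window of at least 60 minutes is 12:30-14:45; a 60-minute meeting can start as late as 13:45 and still end by 14:45.

13:45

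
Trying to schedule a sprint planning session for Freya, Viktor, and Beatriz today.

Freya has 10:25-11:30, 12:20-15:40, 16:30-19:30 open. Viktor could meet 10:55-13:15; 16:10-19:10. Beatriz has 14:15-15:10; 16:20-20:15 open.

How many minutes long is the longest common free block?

Freya ∩ Viktor: 10:55-11:30, 12:20-13:15, 16:30-19:10.
Freya ∩ Viktor ∩ Beatriz: 16:30-19:10.
Those are the intersection windows.
The longest is 16:30-19:10 at 160 minutes.

160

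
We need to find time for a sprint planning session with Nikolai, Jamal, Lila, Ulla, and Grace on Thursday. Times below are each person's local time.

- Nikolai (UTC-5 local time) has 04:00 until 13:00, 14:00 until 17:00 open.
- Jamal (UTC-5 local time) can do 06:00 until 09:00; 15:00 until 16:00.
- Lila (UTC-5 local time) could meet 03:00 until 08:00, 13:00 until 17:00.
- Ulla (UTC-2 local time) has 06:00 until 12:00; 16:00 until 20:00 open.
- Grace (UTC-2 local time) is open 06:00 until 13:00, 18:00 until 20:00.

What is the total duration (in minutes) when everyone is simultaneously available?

180

Nikolai in UTC: 09:00-18:00, 19:00-22:00 (add 5h to convert from UTC-5).
Jamal in UTC: 11:00-14:00, 20:00-21:00 (add 5h to convert from UTC-5).
Lila in UTC: 08:00-13:00, 18:00-22:00 (add 5h to convert from UTC-5).
Ulla in UTC: 08:00-14:00, 18:00-22:00 (add 2h to convert from UTC-2).
Grace in UTC: 08:00-15:00, 20:00-22:00 (add 2h to convert from UTC-2).
Nikolai ∩ Jamal: 11:00-14:00, 20:00-21:00.
Nikolai ∩ Jamal ∩ Lila: 11:00-13:00, 20:00-21:00.
Nikolai ∩ Jamal ∩ Lila ∩ Ulla: 11:00-13:00, 20:00-21:00.
Nikolai ∩ Jamal ∩ Lila ∩ Ulla ∩ Grace: 11:00-13:00, 20:00-21:00.
Summing the common windows: 120 + 60 = 180 minutes.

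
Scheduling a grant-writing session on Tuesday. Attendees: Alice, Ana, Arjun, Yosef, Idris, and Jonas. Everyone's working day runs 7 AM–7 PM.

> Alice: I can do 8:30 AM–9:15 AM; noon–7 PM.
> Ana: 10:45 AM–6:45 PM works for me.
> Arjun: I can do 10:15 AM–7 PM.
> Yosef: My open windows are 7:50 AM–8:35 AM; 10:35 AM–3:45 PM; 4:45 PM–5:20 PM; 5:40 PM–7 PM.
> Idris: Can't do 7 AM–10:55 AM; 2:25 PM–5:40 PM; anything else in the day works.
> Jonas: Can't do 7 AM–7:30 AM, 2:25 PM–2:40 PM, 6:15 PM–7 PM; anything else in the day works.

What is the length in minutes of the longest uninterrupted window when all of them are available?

Alice free: 08:30-09:15, 12:00-19:00.
Ana free: 10:45-18:45.
Arjun free: 10:15-19:00.
Yosef free: 07:50-08:35, 10:35-15:45, 16:45-17:20, 17:40-19:00.
Idris free: 10:55-14:25, 17:40-19:00 (invert busy blocks within the working day).
Jonas free: 07:30-14:25, 14:40-18:15 (invert busy blocks within the working day).
Alice ∩ Ana: 12:00-18:45.
Alice ∩ Ana ∩ Arjun: 12:00-18:45.
Alice ∩ Ana ∩ Arjun ∩ Yosef: 12:00-15:45, 16:45-17:20, 17:40-18:45.
Alice ∩ Ana ∩ Arjun ∩ Yosef ∩ Idris: 12:00-14:25, 17:40-18:45.
Alice ∩ Ana ∩ Arjun ∩ Yosef ∩ Idris ∩ Jonas: 12:00-14:25, 17:40-18:15.
The longest is 12:00-14:25 at 145 minutes.

145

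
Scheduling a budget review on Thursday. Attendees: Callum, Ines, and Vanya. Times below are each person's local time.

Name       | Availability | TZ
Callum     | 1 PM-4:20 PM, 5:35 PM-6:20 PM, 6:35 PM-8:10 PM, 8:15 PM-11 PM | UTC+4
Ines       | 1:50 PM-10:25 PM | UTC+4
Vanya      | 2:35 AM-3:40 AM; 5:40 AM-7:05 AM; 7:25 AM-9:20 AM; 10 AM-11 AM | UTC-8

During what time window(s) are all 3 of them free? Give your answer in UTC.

Callum in UTC: 09:00-12:20, 13:35-14:20, 14:35-16:10, 16:15-19:00 (subtract 4h to convert from UTC+4).
Ines in UTC: 09:50-18:25 (subtract 4h to convert from UTC+4).
Vanya in UTC: 10:35-11:40, 13:40-15:05, 15:25-17:20, 18:00-19:00 (add 8h to convert from UTC-8).
Callum ∩ Ines: 09:50-12:20, 13:35-14:20, 14:35-16:10, 16:15-18:25.
Callum ∩ Ines ∩ Vanya: 10:35-11:40, 13:40-14:20, 14:35-15:05, 15:25-16:10, 16:15-17:20, 18:00-18:25.

10:35-11:40, 13:40-14:20, 14:35-15:05, 15:25-16:10, 16:15-17:20, 18:00-18:25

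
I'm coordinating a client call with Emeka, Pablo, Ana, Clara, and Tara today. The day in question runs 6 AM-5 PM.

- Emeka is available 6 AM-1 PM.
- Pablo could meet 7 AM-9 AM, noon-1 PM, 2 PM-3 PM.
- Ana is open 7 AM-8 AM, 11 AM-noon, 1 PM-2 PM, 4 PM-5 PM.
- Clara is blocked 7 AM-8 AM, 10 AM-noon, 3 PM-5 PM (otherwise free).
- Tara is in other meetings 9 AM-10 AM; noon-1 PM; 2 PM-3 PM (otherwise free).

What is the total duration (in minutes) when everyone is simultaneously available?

0

Emeka free: 06:00-13:00.
Pablo free: 07:00-09:00, 12:00-13:00, 14:00-15:00.
Ana free: 07:00-08:00, 11:00-12:00, 13:00-14:00, 16:00-17:00.
Clara free: 06:00-07:00, 08:00-10:00, 12:00-15:00 (invert busy blocks within the working day).
Tara free: 06:00-09:00, 10:00-12:00, 13:00-14:00, 15:00-17:00 (invert busy blocks within the working day).
Emeka ∩ Pablo: 07:00-09:00, 12:00-13:00.
Emeka ∩ Pablo ∩ Ana: 07:00-08:00.
Emeka ∩ Pablo ∩ Ana ∩ Clara: ∅.
Emeka ∩ Pablo ∩ Ana ∩ Clara ∩ Tara: ∅.
There is no time when everyone is free.
There is no common window, so the total is 0 minutes.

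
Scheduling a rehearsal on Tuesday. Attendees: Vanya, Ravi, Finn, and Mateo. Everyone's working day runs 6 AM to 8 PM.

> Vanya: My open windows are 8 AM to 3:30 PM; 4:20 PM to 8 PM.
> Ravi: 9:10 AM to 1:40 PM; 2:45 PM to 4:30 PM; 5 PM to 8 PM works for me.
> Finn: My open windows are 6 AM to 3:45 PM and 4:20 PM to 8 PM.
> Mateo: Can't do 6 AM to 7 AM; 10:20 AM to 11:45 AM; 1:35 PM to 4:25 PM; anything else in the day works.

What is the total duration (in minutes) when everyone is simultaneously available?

365

Vanya free: 08:00-15:30, 16:20-20:00.
Ravi free: 09:10-13:40, 14:45-16:30, 17:00-20:00.
Finn free: 06:00-15:45, 16:20-20:00.
Mateo free: 07:00-10:20, 11:45-13:35, 16:25-20:00 (invert busy blocks within the working day).
Vanya ∩ Ravi: 09:10-13:40, 14:45-15:30, 16:20-16:30, 17:00-20:00.
Vanya ∩ Ravi ∩ Finn: 09:10-13:40, 14:45-15:30, 16:20-16:30, 17:00-20:00.
Vanya ∩ Ravi ∩ Finn ∩ Mateo: 09:10-10:20, 11:45-13:35, 16:25-16:30, 17:00-20:00.
Those are the intersection windows.
Summing the common windows: 70 + 110 + 5 + 180 = 365 minutes.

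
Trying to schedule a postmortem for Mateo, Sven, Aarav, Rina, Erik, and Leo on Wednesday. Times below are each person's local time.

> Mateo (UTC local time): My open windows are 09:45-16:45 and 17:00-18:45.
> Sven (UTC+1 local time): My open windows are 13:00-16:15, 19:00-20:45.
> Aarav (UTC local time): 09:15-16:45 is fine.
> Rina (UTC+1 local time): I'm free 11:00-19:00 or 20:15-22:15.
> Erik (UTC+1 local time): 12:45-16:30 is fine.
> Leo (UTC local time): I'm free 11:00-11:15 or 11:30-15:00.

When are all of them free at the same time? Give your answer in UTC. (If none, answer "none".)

12:00-15:00

Mateo in UTC: 09:45-16:45, 17:00-18:45.
Sven in UTC: 12:00-15:15, 18:00-19:45 (subtract 1h to convert from UTC+1).
Aarav in UTC: 09:15-16:45.
Rina in UTC: 10:00-18:00, 19:15-21:15 (subtract 1h to convert from UTC+1).
Erik in UTC: 11:45-15:30 (subtract 1h to convert from UTC+1).
Leo in UTC: 11:00-11:15, 11:30-15:00.
Mateo ∩ Sven: 12:00-15:15, 18:00-18:45.
Mateo ∩ Sven ∩ Aarav: 12:00-15:15.
Mateo ∩ Sven ∩ Aarav ∩ Rina: 12:00-15:15.
Mateo ∩ Sven ∩ Aarav ∩ Rina ∩ Erik: 12:00-15:15.
Mateo ∩ Sven ∩ Aarav ∩ Rina ∩ Erik ∩ Leo: 12:00-15:00.
So the common availability across everyone is 12:00-15:00.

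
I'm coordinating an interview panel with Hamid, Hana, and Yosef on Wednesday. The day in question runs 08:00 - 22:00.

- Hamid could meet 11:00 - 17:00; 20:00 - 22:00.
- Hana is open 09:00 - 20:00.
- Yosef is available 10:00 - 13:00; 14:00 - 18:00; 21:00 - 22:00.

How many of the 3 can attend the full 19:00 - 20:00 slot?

1

Hana can make the full 19:00-20:00 slot — that's 1.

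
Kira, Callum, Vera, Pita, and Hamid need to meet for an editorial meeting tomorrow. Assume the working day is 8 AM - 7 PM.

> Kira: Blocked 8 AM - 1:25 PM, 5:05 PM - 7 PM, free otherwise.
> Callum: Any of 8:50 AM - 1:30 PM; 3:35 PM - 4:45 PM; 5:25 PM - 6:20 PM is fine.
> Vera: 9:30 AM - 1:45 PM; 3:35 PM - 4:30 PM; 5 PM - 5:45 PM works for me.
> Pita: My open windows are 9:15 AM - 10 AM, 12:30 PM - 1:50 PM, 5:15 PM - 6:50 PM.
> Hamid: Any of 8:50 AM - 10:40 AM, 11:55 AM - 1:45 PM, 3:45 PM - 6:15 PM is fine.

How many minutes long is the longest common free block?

5

Kira free: 13:25-17:05 (invert busy blocks within the working day).
Callum free: 08:50-13:30, 15:35-16:45, 17:25-18:20.
Vera free: 09:30-13:45, 15:35-16:30, 17:00-17:45.
Pita free: 09:15-10:00, 12:30-13:50, 17:15-18:50.
Hamid free: 08:50-10:40, 11:55-13:45, 15:45-18:15.
Kira ∩ Callum: 13:25-13:30, 15:35-16:45.
Kira ∩ Callum ∩ Vera: 13:25-13:30, 15:35-16:30.
Kira ∩ Callum ∩ Vera ∩ Pita: 13:25-13:30.
Kira ∩ Callum ∩ Vera ∩ Pita ∩ Hamid: 13:25-13:30.
The longest is 13:25-13:30 at 5 minutes.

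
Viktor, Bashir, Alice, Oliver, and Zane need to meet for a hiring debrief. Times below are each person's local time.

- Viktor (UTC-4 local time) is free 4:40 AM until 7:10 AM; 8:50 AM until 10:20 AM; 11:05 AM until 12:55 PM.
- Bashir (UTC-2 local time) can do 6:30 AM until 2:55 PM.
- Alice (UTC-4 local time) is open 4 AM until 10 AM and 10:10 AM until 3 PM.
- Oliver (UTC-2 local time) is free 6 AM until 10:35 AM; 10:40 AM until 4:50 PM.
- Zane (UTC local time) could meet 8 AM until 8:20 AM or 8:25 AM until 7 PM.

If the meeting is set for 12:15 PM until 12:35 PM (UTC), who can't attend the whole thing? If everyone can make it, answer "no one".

Viktor in UTC: 08:40-11:10, 12:50-14:20, 15:05-16:55 (add 4h to convert from UTC-4).
Bashir in UTC: 08:30-16:55 (add 2h to convert from UTC-2).
Alice in UTC: 08:00-14:00, 14:10-19:00 (add 4h to convert from UTC-4).
Oliver in UTC: 08:00-12:35, 12:40-18:50 (add 2h to convert from UTC-2).
Zane in UTC: 08:00-08:20, 08:25-19:00.
Viktor: not fully free for 12:15-12:35. Bashir: free for 12:15-12:35. Alice: free for 12:15-12:35. Oliver: free for 12:15-12:35. Zane: free for 12:15-12:35.

Viktor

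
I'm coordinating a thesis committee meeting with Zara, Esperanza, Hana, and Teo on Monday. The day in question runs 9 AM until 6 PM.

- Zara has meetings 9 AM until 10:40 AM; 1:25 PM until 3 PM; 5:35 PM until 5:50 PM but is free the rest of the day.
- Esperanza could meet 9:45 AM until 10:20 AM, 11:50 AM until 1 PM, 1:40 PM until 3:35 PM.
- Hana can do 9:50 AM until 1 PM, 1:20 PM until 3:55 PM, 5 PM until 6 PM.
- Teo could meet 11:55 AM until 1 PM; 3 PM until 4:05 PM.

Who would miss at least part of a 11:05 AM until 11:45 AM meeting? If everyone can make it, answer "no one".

Zara free: 10:40-13:25, 15:00-17:35, 17:50-18:00 (invert busy blocks within the working day).
Esperanza free: 09:45-10:20, 11:50-13:00, 13:40-15:35.
Hana free: 09:50-13:00, 13:20-15:55, 17:00-18:00.
Teo free: 11:55-13:00, 15:00-16:05.
Zara: free for 11:05-11:45. Esperanza: not fully free for 11:05-11:45. Hana: free for 11:05-11:45. Teo: not fully free for 11:05-11:45.

Esperanza, Teo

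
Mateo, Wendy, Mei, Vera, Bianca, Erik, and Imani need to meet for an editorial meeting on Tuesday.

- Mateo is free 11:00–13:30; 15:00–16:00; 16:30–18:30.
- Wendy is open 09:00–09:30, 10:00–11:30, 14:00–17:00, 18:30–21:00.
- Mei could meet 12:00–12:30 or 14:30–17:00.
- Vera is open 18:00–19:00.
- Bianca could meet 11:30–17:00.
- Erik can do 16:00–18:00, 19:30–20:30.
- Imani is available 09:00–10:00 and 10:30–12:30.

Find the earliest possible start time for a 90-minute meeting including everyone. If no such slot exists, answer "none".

none

Mateo ∩ Wendy: 11:00-11:30, 15:00-16:00, 16:30-17:00.
Mateo ∩ Wendy ∩ Mei: 15:00-16:00, 16:30-17:00.
Mateo ∩ Wendy ∩ Mei ∩ Vera: ∅.
Mateo ∩ Wendy ∩ Mei ∩ Vera ∩ Bianca: ∅.
Mateo ∩ Wendy ∩ Mei ∩ Vera ∩ Bianca ∩ Erik: ∅.
Mateo ∩ Wendy ∩ Mei ∩ Vera ∩ Bianca ∩ Erik ∩ Imani: ∅.
There is no time when everyone is free.
No common window is at least 90 minutes long.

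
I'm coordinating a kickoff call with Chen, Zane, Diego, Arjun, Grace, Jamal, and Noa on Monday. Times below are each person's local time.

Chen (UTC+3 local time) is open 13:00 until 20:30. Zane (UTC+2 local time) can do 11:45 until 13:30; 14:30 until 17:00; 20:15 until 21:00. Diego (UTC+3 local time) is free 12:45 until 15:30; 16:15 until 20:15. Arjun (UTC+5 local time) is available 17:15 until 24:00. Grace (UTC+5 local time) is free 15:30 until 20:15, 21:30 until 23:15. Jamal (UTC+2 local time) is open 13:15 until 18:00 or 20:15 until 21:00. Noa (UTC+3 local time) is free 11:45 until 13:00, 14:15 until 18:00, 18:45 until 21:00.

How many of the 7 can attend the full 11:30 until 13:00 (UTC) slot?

4

Chen in UTC: 10:00-17:30 (subtract 3h to convert from UTC+3).
Zane in UTC: 09:45-11:30, 12:30-15:00, 18:15-19:00 (subtract 2h to convert from UTC+2).
Diego in UTC: 09:45-12:30, 13:15-17:15 (subtract 3h to convert from UTC+3).
Arjun in UTC: 12:15-19:00 (subtract 5h to convert from UTC+5).
Grace in UTC: 10:30-15:15, 16:30-18:15 (subtract 5h to convert from UTC+5).
Jamal in UTC: 11:15-16:00, 18:15-19:00 (subtract 2h to convert from UTC+2).
Noa in UTC: 08:45-10:00, 11:15-15:00, 15:45-18:00 (subtract 3h to convert from UTC+3).
Chen, Grace, Jamal, and Noa can make the full 11:30-13:00 slot — that's 4.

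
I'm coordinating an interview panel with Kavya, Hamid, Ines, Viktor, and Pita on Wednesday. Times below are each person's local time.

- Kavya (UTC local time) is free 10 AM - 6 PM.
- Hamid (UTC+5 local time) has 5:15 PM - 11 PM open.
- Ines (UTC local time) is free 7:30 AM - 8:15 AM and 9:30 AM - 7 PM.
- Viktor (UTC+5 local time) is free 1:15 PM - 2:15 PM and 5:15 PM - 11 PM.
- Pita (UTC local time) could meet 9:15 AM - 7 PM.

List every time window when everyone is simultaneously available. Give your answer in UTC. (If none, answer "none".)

12:15-18:00

Kavya in UTC: 10:00-18:00.
Hamid in UTC: 12:15-18:00 (subtract 5h to convert from UTC+5).
Ines in UTC: 07:30-08:15, 09:30-19:00.
Viktor in UTC: 08:15-09:15, 12:15-18:00 (subtract 5h to convert from UTC+5).
Pita in UTC: 09:15-19:00.
Kavya ∩ Hamid: 12:15-18:00.
Kavya ∩ Hamid ∩ Ines: 12:15-18:00.
Kavya ∩ Hamid ∩ Ines ∩ Viktor: 12:15-18:00.
Kavya ∩ Hamid ∩ Ines ∩ Viktor ∩ Pita: 12:15-18:00.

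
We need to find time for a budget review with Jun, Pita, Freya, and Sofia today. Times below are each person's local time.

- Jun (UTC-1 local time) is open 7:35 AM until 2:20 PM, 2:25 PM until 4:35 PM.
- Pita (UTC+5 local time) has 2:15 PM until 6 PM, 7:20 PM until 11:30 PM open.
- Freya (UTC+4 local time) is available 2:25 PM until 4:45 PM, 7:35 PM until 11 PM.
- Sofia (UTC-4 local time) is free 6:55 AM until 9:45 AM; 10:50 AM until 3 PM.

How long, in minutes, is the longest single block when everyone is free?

Jun in UTC: 08:35-15:20, 15:25-17:35 (add 1h to convert from UTC-1).
Pita in UTC: 09:15-13:00, 14:20-18:30 (subtract 5h to convert from UTC+5).
Freya in UTC: 10:25-12:45, 15:35-19:00 (subtract 4h to convert from UTC+4).
Sofia in UTC: 10:55-13:45, 14:50-19:00 (add 4h to convert from UTC-4).
Jun ∩ Pita: 09:15-13:00, 14:20-15:20, 15:25-17:35.
Jun ∩ Pita ∩ Freya: 10:25-12:45, 15:35-17:35.
Jun ∩ Pita ∩ Freya ∩ Sofia: 10:55-12:45, 15:35-17:35.
The longest is 15:35-17:35 at 120 minutes.

120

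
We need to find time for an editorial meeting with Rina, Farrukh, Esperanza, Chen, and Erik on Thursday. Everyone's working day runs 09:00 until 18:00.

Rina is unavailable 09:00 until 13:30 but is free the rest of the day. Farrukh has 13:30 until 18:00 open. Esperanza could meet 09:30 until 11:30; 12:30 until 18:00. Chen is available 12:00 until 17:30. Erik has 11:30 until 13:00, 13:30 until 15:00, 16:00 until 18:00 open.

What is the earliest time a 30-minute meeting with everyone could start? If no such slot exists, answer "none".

13:30

Rina free: 13:30-18:00 (invert busy blocks within the working day).
Farrukh free: 13:30-18:00.
Esperanza free: 09:30-11:30, 12:30-18:00.
Chen free: 12:00-17:30.
Erik free: 11:30-13:00, 13:30-15:00, 16:00-18:00.
Rina ∩ Farrukh: 13:30-18:00.
Rina ∩ Farrukh ∩ Esperanza: 13:30-18:00.
Rina ∩ Farrukh ∩ Esperanza ∩ Chen: 13:30-17:30.
Rina ∩ Farrukh ∩ Esperanza ∩ Chen ∩ Erik: 13:30-15:00, 16:00-17:30.
The first common window of at least 30 minutes is 13:30-15:00, so the earliest start is 13:30.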